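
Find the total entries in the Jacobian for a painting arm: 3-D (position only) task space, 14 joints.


Given: task space dimension = 3, joints = 14
Jacobian is a 3 x 14 matrix
Total entries = rows * columns
Total = 3 * 14
Total = 42

42


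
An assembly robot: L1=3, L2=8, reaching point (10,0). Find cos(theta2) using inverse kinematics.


Given: L1 = 3, L2 = 8, target (x, y) = (10, 0)
Using cos(theta2) = (x^2 + y^2 - L1^2 - L2^2) / (2*L1*L2)
x^2 + y^2 = 10^2 + 0 = 100
L1^2 + L2^2 = 9 + 64 = 73
Numerator = 100 - 73 = 27
Denominator = 2*3*8 = 48
cos(theta2) = 27/48 = 9/16

9/16


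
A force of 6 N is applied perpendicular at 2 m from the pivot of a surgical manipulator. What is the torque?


Given: F = 6 N, r = 2 m, angle = 90 deg (perpendicular)
Using tau = F * r * sin(90)
sin(90) = 1
tau = 6 * 2 * 1
tau = 12 Nm

12 Nm


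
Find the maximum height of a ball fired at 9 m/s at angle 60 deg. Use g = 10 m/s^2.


Given: v0 = 9 m/s, theta = 60 deg, g = 10 m/s^2
sin^2(60) = 3/4
Using H = v0^2 * sin^2(theta) / (2*g)
H = 9^2 * 3/4 / (2*10)
H = 81 * 3/4 / 20
H = 243/4 / 20
H = 243/80 m

243/80 m


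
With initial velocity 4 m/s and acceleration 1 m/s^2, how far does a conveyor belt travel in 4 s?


Given: v0 = 4 m/s, a = 1 m/s^2, t = 4 s
Using s = v0*t + (1/2)*a*t^2
s = 4*4 + (1/2)*1*4^2
s = 16 + (1/2)*16
s = 16 + 8
s = 24

24 m


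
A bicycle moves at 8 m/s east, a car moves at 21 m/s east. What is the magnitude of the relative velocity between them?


Given: v_A = 8 m/s east, v_B = 21 m/s east
Both move in the same direction; relative speed = |v_A - v_B|
|8 - 21| = |-13|
= 13 m/s

13 m/s


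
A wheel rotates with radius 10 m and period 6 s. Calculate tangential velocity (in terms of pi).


Given: radius r = 10 m, period T = 6 s
Using v = 2*pi*r / T
v = 2*pi*10 / 6
v = 20*pi / 6
v = 10/3*pi m/s

10/3*pi m/s


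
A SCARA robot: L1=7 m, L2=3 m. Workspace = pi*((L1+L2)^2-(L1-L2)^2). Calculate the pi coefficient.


Given: L1 = 7, L2 = 3
(L1+L2)^2 = (10)^2 = 100
(L1-L2)^2 = (4)^2 = 16
Difference = 100 - 16 = 84
This equals 4*L1*L2 = 4*7*3 = 84
Workspace area = 84*pi

84


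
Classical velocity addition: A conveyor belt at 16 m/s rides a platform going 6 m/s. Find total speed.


Given: object velocity = 16 m/s, platform velocity = 6 m/s (same direction)
Using classical velocity addition: v_total = v_object + v_platform
v_total = 16 + 6
v_total = 22 m/s

22 m/s


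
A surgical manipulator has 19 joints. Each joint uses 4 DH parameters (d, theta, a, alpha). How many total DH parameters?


Given: 19 joints, 4 DH parameters per joint (d, theta, a, alpha)
Total DH parameters = number_of_joints * 4
Total = 19 * 4
Total = 76

76


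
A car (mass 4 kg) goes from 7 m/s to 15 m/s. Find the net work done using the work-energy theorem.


Given: m = 4 kg, v0 = 7 m/s, v = 15 m/s
Using W = (1/2)*m*(v^2 - v0^2)
v^2 = 15^2 = 225
v0^2 = 7^2 = 49
v^2 - v0^2 = 225 - 49 = 176
W = (1/2)*4*176 = 352 J

352 J


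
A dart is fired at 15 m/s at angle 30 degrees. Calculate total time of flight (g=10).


Given: v0 = 15 m/s, theta = 30 deg, g = 10 m/s^2
sin(30) = 1/2
Using T = 2*v0*sin(theta) / g
T = 2*15*1/2 / 10
T = 15 / 10
T = 3/2 s

3/2 s


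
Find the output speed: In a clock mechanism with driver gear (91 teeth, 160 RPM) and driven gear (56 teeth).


Given: N1 = 91 teeth, w1 = 160 RPM, N2 = 56 teeth
Using N1*w1 = N2*w2
w2 = N1*w1 / N2
w2 = 91*160 / 56
w2 = 14560 / 56
w2 = 260 RPM

260 RPM


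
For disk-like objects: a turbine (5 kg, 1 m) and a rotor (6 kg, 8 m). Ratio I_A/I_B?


Given: M1=5 kg, R1=1 m, M2=6 kg, R2=8 m
For a disk: I = (1/2)*M*R^2, so I_A/I_B = (M1*R1^2)/(M2*R2^2)
M1*R1^2 = 5*1 = 5
M2*R2^2 = 6*64 = 384
I_A/I_B = 5/384 = 5/384

5/384


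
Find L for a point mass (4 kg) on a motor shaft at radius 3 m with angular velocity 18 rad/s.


Given: m = 4 kg, r = 3 m, omega = 18 rad/s
For a point mass: I = m*r^2
I = 4*3^2 = 4*9 = 36
L = I*omega = 36*18
L = 648 kg*m^2/s

648 kg*m^2/s


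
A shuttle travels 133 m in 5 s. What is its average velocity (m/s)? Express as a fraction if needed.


Given: distance d = 133 m, time t = 5 s
Using v = d / t
v = 133 / 5
v = 133/5 m/s

133/5 m/s


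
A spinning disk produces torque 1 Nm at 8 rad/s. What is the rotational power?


Given: tau = 1 Nm, omega = 8 rad/s
Using P = tau * omega
P = 1 * 8
P = 8 W

8 W


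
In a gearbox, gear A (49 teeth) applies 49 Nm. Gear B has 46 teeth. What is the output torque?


Given: N1 = 49, N2 = 46, T1 = 49 Nm
Using T2/T1 = N2/N1
T2 = T1 * N2 / N1
T2 = 49 * 46 / 49
T2 = 2254 / 49
T2 = 46 Nm

46 Nm


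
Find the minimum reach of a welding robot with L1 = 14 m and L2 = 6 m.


Given: L1 = 14 m, L2 = 6 m
For a 2-link planar arm, min reach = |L1 - L2| (second link folded back)
Min reach = |14 - 6|
Min reach = 8 m

8 m


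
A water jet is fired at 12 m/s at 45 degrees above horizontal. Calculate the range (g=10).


Given: v0 = 12 m/s, theta = 45 deg, g = 10 m/s^2
sin(2*45) = sin(90) = 1
Using R = v0^2 * sin(2*theta) / g
R = 12^2 * 1 / 10
R = 144 / 10
R = 72/5 m

72/5 m


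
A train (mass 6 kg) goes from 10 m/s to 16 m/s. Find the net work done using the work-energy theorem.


Given: m = 6 kg, v0 = 10 m/s, v = 16 m/s
Using W = (1/2)*m*(v^2 - v0^2)
v^2 = 16^2 = 256
v0^2 = 10^2 = 100
v^2 - v0^2 = 256 - 100 = 156
W = (1/2)*6*156 = 468 J

468 J


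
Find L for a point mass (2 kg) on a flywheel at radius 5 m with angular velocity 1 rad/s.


Given: m = 2 kg, r = 5 m, omega = 1 rad/s
For a point mass: I = m*r^2
I = 2*5^2 = 2*25 = 50
L = I*omega = 50*1
L = 50 kg*m^2/s

50 kg*m^2/s


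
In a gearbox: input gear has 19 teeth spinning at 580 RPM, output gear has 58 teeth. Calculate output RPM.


Given: N1 = 19 teeth, w1 = 580 RPM, N2 = 58 teeth
Using N1*w1 = N2*w2
w2 = N1*w1 / N2
w2 = 19*580 / 58
w2 = 11020 / 58
w2 = 190 RPM

190 RPM


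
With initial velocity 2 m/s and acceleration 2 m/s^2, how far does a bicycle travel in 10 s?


Given: v0 = 2 m/s, a = 2 m/s^2, t = 10 s
Using s = v0*t + (1/2)*a*t^2
s = 2*10 + (1/2)*2*10^2
s = 20 + (1/2)*200
s = 20 + 100
s = 120

120 m


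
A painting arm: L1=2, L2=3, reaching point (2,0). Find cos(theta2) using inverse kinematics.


Given: L1 = 2, L2 = 3, target (x, y) = (2, 0)
Using cos(theta2) = (x^2 + y^2 - L1^2 - L2^2) / (2*L1*L2)
x^2 + y^2 = 2^2 + 0 = 4
L1^2 + L2^2 = 4 + 9 = 13
Numerator = 4 - 13 = -9
Denominator = 2*2*3 = 12
cos(theta2) = -9/12 = -3/4

-3/4


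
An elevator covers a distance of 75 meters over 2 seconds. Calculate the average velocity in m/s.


Given: distance d = 75 m, time t = 2 s
Using v = d / t
v = 75 / 2
v = 75/2 m/s

75/2 m/s


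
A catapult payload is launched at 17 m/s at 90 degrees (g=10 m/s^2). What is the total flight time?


Given: v0 = 17 m/s, theta = 90 deg, g = 10 m/s^2
sin(90) = 1
Using T = 2*v0*sin(theta) / g
T = 2*17*1 / 10
T = 34 / 10
T = 17/5 s

17/5 s


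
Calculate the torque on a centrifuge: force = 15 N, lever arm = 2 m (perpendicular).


Given: F = 15 N, r = 2 m, angle = 90 deg (perpendicular)
Using tau = F * r * sin(90)
sin(90) = 1
tau = 15 * 2 * 1
tau = 30 Nm

30 Nm


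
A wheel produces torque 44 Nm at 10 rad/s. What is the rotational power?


Given: tau = 44 Nm, omega = 10 rad/s
Using P = tau * omega
P = 44 * 10
P = 440 W

440 W


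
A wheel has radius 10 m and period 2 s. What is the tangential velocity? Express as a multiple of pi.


Given: radius r = 10 m, period T = 2 s
Using v = 2*pi*r / T
v = 2*pi*10 / 2
v = 20*pi / 2
v = 10*pi m/s

10*pi m/s


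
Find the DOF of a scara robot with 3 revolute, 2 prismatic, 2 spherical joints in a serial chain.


Given: serial robot with 3 revolute, 2 prismatic, 2 spherical joints
DOF contribution per joint type: revolute=1, prismatic=1, spherical=3, fixed=0
DOF = 3*1 + 2*1 + 2*3
DOF = 11

11


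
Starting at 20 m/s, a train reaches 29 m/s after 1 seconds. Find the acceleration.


Given: initial velocity v0 = 20 m/s, final velocity v = 29 m/s, time t = 1 s
Using a = (v - v0) / t
a = (29 - 20) / 1
a = 9 / 1
a = 9 m/s^2

9 m/s^2


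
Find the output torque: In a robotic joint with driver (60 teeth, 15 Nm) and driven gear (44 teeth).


Given: N1 = 60, N2 = 44, T1 = 15 Nm
Using T2/T1 = N2/N1
T2 = T1 * N2 / N1
T2 = 15 * 44 / 60
T2 = 660 / 60
T2 = 11 Nm

11 Nm


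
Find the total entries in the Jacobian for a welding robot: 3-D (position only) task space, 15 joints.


Given: task space dimension = 3, joints = 15
Jacobian is a 3 x 15 matrix
Total entries = rows * columns
Total = 3 * 15
Total = 45

45


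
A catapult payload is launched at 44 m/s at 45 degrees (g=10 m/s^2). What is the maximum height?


Given: v0 = 44 m/s, theta = 45 deg, g = 10 m/s^2
sin^2(45) = 1/2
Using H = v0^2 * sin^2(theta) / (2*g)
H = 44^2 * 1/2 / (2*10)
H = 1936 * 1/2 / 20
H = 968 / 20
H = 242/5 m

242/5 m


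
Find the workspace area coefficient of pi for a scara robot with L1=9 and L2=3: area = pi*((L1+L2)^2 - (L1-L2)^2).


Given: L1 = 9, L2 = 3
(L1+L2)^2 = (12)^2 = 144
(L1-L2)^2 = (6)^2 = 36
Difference = 144 - 36 = 108
This equals 4*L1*L2 = 4*9*3 = 108
Workspace area = 108*pi

108


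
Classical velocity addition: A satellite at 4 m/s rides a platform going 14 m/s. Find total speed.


Given: object velocity = 4 m/s, platform velocity = 14 m/s (same direction)
Using classical velocity addition: v_total = v_object + v_platform
v_total = 4 + 14
v_total = 18 m/s

18 m/s


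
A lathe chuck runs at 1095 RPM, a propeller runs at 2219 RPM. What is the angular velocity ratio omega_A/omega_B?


Given: RPM_A = 1095, RPM_B = 2219
omega = 2*pi*RPM/60, so omega_A/omega_B = RPM_A / RPM_B
omega_A/omega_B = 1095 / 2219
omega_A/omega_B = 1095/2219

1095/2219


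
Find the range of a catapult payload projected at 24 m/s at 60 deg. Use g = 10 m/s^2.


Given: v0 = 24 m/s, theta = 60 deg, g = 10 m/s^2
sin(2*60) = sin(120) = sqrt(3)/2
Using R = v0^2 * sin(2*theta) / g
R = 24^2 * (sqrt(3)/2) / 10
R = 576 * sqrt(3) / 20
R = 144/5*sqrt(3) m

144/5*sqrt(3) m


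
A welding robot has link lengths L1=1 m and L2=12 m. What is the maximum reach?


Given: L1 = 1 m, L2 = 12 m
For a 2-link planar arm, max reach = L1 + L2 (fully extended)
Max reach = 1 + 12
Max reach = 13 m

13 m


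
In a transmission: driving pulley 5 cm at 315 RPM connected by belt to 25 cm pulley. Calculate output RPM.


Given: D1 = 5 cm, w1 = 315 RPM, D2 = 25 cm
Using D1*w1 = D2*w2
w2 = D1*w1 / D2
w2 = 5*315 / 25
w2 = 1575 / 25
w2 = 63 RPM

63 RPM


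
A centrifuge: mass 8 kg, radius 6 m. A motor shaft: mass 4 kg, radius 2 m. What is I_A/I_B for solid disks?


Given: M1=8 kg, R1=6 m, M2=4 kg, R2=2 m
For a disk: I = (1/2)*M*R^2, so I_A/I_B = (M1*R1^2)/(M2*R2^2)
M1*R1^2 = 8*36 = 288
M2*R2^2 = 4*4 = 16
I_A/I_B = 288/16 = 18

18


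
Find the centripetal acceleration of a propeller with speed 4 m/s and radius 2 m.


Given: v = 4 m/s, r = 2 m
Using a_c = v^2 / r
a_c = 4^2 / 2
a_c = 16 / 2
a_c = 8 m/s^2

8 m/s^2


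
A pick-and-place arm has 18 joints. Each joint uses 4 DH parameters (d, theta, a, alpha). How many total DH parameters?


Given: 18 joints, 4 DH parameters per joint (d, theta, a, alpha)
Total DH parameters = number_of_joints * 4
Total = 18 * 4
Total = 72

72


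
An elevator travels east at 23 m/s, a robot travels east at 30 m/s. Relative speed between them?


Given: v_A = 23 m/s east, v_B = 30 m/s east
Both move in the same direction; relative speed = |v_A - v_B|
|23 - 30| = |-7|
= 7 m/s

7 m/s


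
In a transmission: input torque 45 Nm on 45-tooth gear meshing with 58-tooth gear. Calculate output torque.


Given: N1 = 45, N2 = 58, T1 = 45 Nm
Using T2/T1 = N2/N1
T2 = T1 * N2 / N1
T2 = 45 * 58 / 45
T2 = 2610 / 45
T2 = 58 Nm

58 Nm


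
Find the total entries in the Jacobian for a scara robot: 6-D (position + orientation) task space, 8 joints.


Given: task space dimension = 6, joints = 8
Jacobian is a 6 x 8 matrix
Total entries = rows * columns
Total = 6 * 8
Total = 48

48


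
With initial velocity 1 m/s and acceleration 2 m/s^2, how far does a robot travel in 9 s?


Given: v0 = 1 m/s, a = 2 m/s^2, t = 9 s
Using s = v0*t + (1/2)*a*t^2
s = 1*9 + (1/2)*2*9^2
s = 9 + (1/2)*162
s = 9 + 81
s = 90

90 m


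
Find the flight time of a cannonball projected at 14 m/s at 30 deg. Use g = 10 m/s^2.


Given: v0 = 14 m/s, theta = 30 deg, g = 10 m/s^2
sin(30) = 1/2
Using T = 2*v0*sin(theta) / g
T = 2*14*1/2 / 10
T = 14 / 10
T = 7/5 s

7/5 s


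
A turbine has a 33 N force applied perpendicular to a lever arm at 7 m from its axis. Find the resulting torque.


Given: F = 33 N, r = 7 m, angle = 90 deg (perpendicular)
Using tau = F * r * sin(90)
sin(90) = 1
tau = 33 * 7 * 1
tau = 231 Nm

231 Nm


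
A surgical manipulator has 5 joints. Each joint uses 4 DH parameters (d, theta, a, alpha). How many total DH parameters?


Given: 5 joints, 4 DH parameters per joint (d, theta, a, alpha)
Total DH parameters = number_of_joints * 4
Total = 5 * 4
Total = 20

20


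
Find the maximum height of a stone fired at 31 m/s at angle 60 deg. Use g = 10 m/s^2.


Given: v0 = 31 m/s, theta = 60 deg, g = 10 m/s^2
sin^2(60) = 3/4
Using H = v0^2 * sin^2(theta) / (2*g)
H = 31^2 * 3/4 / (2*10)
H = 961 * 3/4 / 20
H = 2883/4 / 20
H = 2883/80 m

2883/80 m


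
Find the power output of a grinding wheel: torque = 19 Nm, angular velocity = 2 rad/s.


Given: tau = 19 Nm, omega = 2 rad/s
Using P = tau * omega
P = 19 * 2
P = 38 W

38 W


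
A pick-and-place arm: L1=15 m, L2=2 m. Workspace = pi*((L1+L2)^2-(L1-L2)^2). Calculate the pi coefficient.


Given: L1 = 15, L2 = 2
(L1+L2)^2 = (17)^2 = 289
(L1-L2)^2 = (13)^2 = 169
Difference = 289 - 169 = 120
This equals 4*L1*L2 = 4*15*2 = 120
Workspace area = 120*pi

120


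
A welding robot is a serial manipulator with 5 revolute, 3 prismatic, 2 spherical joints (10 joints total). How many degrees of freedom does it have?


Given: serial robot with 5 revolute, 3 prismatic, 2 spherical joints
DOF contribution per joint type: revolute=1, prismatic=1, spherical=3, fixed=0
DOF = 5*1 + 3*1 + 2*3
DOF = 14

14


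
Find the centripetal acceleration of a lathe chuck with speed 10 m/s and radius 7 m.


Given: v = 10 m/s, r = 7 m
Using a_c = v^2 / r
a_c = 10^2 / 7
a_c = 100 / 7
a_c = 100/7 m/s^2

100/7 m/s^2


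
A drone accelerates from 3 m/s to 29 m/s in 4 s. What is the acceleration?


Given: initial velocity v0 = 3 m/s, final velocity v = 29 m/s, time t = 4 s
Using a = (v - v0) / t
a = (29 - 3) / 4
a = 26 / 4
a = 13/2 m/s^2

13/2 m/s^2


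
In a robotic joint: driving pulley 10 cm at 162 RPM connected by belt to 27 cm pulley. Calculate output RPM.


Given: D1 = 10 cm, w1 = 162 RPM, D2 = 27 cm
Using D1*w1 = D2*w2
w2 = D1*w1 / D2
w2 = 10*162 / 27
w2 = 1620 / 27
w2 = 60 RPM

60 RPM


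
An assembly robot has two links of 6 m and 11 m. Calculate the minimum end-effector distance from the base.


Given: L1 = 6 m, L2 = 11 m
For a 2-link planar arm, min reach = |L1 - L2| (second link folded back)
Min reach = |6 - 11|
Min reach = 5 m

5 m


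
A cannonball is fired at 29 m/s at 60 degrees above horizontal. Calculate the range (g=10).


Given: v0 = 29 m/s, theta = 60 deg, g = 10 m/s^2
sin(2*60) = sin(120) = sqrt(3)/2
Using R = v0^2 * sin(2*theta) / g
R = 29^2 * (sqrt(3)/2) / 10
R = 841 * sqrt(3) / 20
R = 841/20*sqrt(3) m

841/20*sqrt(3) m


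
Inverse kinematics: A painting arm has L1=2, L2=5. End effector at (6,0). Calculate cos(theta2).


Given: L1 = 2, L2 = 5, target (x, y) = (6, 0)
Using cos(theta2) = (x^2 + y^2 - L1^2 - L2^2) / (2*L1*L2)
x^2 + y^2 = 6^2 + 0 = 36
L1^2 + L2^2 = 4 + 25 = 29
Numerator = 36 - 29 = 7
Denominator = 2*2*5 = 20
cos(theta2) = 7/20 = 7/20

7/20


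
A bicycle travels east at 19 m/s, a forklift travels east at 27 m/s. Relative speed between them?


Given: v_A = 19 m/s east, v_B = 27 m/s east
Both move in the same direction; relative speed = |v_A - v_B|
|19 - 27| = |-8|
= 8 m/s

8 m/s


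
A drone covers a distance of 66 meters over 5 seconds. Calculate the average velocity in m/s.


Given: distance d = 66 m, time t = 5 s
Using v = d / t
v = 66 / 5
v = 66/5 m/s

66/5 m/s


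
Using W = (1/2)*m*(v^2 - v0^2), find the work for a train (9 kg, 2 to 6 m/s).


Given: m = 9 kg, v0 = 2 m/s, v = 6 m/s
Using W = (1/2)*m*(v^2 - v0^2)
v^2 = 6^2 = 36
v0^2 = 2^2 = 4
v^2 - v0^2 = 36 - 4 = 32
W = (1/2)*9*32 = 144 J

144 J


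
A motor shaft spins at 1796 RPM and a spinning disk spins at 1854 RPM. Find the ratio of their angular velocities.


Given: RPM_A = 1796, RPM_B = 1854
omega = 2*pi*RPM/60, so omega_A/omega_B = RPM_A / RPM_B
omega_A/omega_B = 1796 / 1854
omega_A/omega_B = 898/927

898/927


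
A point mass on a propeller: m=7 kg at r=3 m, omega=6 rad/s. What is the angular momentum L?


Given: m = 7 kg, r = 3 m, omega = 6 rad/s
For a point mass: I = m*r^2
I = 7*3^2 = 7*9 = 63
L = I*omega = 63*6
L = 378 kg*m^2/s

378 kg*m^2/s


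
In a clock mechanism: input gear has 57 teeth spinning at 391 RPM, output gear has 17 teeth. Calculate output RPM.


Given: N1 = 57 teeth, w1 = 391 RPM, N2 = 17 teeth
Using N1*w1 = N2*w2
w2 = N1*w1 / N2
w2 = 57*391 / 17
w2 = 22287 / 17
w2 = 1311 RPM

1311 RPM


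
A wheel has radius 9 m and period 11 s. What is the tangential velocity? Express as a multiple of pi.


Given: radius r = 9 m, period T = 11 s
Using v = 2*pi*r / T
v = 2*pi*9 / 11
v = 18*pi / 11
v = 18/11*pi m/s

18/11*pi m/s


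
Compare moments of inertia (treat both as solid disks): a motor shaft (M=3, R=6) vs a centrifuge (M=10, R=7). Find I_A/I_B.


Given: M1=3 kg, R1=6 m, M2=10 kg, R2=7 m
For a disk: I = (1/2)*M*R^2, so I_A/I_B = (M1*R1^2)/(M2*R2^2)
M1*R1^2 = 3*36 = 108
M2*R2^2 = 10*49 = 490
I_A/I_B = 108/490 = 54/245

54/245


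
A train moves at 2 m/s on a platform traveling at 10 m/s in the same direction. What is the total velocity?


Given: object velocity = 2 m/s, platform velocity = 10 m/s (same direction)
Using classical velocity addition: v_total = v_object + v_platform
v_total = 2 + 10
v_total = 12 m/s

12 m/s


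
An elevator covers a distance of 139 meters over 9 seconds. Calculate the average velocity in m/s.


Given: distance d = 139 m, time t = 9 s
Using v = d / t
v = 139 / 9
v = 139/9 m/s

139/9 m/s


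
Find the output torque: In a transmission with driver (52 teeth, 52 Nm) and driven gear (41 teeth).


Given: N1 = 52, N2 = 41, T1 = 52 Nm
Using T2/T1 = N2/N1
T2 = T1 * N2 / N1
T2 = 52 * 41 / 52
T2 = 2132 / 52
T2 = 41 Nm

41 Nm


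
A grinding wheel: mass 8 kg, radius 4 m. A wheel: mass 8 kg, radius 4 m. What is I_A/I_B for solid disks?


Given: M1=8 kg, R1=4 m, M2=8 kg, R2=4 m
For a disk: I = (1/2)*M*R^2, so I_A/I_B = (M1*R1^2)/(M2*R2^2)
M1*R1^2 = 8*16 = 128
M2*R2^2 = 8*16 = 128
I_A/I_B = 128/128 = 1

1


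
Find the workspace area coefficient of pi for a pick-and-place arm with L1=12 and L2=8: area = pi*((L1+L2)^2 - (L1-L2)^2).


Given: L1 = 12, L2 = 8
(L1+L2)^2 = (20)^2 = 400
(L1-L2)^2 = (4)^2 = 16
Difference = 400 - 16 = 384
This equals 4*L1*L2 = 4*12*8 = 384
Workspace area = 384*pi

384


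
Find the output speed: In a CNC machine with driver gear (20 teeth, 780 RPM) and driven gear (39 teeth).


Given: N1 = 20 teeth, w1 = 780 RPM, N2 = 39 teeth
Using N1*w1 = N2*w2
w2 = N1*w1 / N2
w2 = 20*780 / 39
w2 = 15600 / 39
w2 = 400 RPM

400 RPM


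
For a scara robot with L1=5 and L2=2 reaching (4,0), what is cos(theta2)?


Given: L1 = 5, L2 = 2, target (x, y) = (4, 0)
Using cos(theta2) = (x^2 + y^2 - L1^2 - L2^2) / (2*L1*L2)
x^2 + y^2 = 4^2 + 0 = 16
L1^2 + L2^2 = 25 + 4 = 29
Numerator = 16 - 29 = -13
Denominator = 2*5*2 = 20
cos(theta2) = -13/20 = -13/20

-13/20


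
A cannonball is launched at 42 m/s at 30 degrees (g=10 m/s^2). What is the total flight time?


Given: v0 = 42 m/s, theta = 30 deg, g = 10 m/s^2
sin(30) = 1/2
Using T = 2*v0*sin(theta) / g
T = 2*42*1/2 / 10
T = 42 / 10
T = 21/5 s

21/5 s


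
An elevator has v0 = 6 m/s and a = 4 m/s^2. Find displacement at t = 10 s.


Given: v0 = 6 m/s, a = 4 m/s^2, t = 10 s
Using s = v0*t + (1/2)*a*t^2
s = 6*10 + (1/2)*4*10^2
s = 60 + (1/2)*400
s = 60 + 200
s = 260

260 m


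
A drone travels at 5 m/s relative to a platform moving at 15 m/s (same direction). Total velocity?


Given: object velocity = 5 m/s, platform velocity = 15 m/s (same direction)
Using classical velocity addition: v_total = v_object + v_platform
v_total = 5 + 15
v_total = 20 m/s

20 m/s


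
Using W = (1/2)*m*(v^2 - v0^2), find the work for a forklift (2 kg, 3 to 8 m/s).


Given: m = 2 kg, v0 = 3 m/s, v = 8 m/s
Using W = (1/2)*m*(v^2 - v0^2)
v^2 = 8^2 = 64
v0^2 = 3^2 = 9
v^2 - v0^2 = 64 - 9 = 55
W = (1/2)*2*55 = 55 J

55 J


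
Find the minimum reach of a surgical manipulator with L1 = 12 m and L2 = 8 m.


Given: L1 = 12 m, L2 = 8 m
For a 2-link planar arm, min reach = |L1 - L2| (second link folded back)
Min reach = |12 - 8|
Min reach = 4 m

4 m


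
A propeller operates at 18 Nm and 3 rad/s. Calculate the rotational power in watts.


Given: tau = 18 Nm, omega = 3 rad/s
Using P = tau * omega
P = 18 * 3
P = 54 W

54 W


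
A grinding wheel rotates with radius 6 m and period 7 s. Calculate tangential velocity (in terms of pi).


Given: radius r = 6 m, period T = 7 s
Using v = 2*pi*r / T
v = 2*pi*6 / 7
v = 12*pi / 7
v = 12/7*pi m/s

12/7*pi m/s


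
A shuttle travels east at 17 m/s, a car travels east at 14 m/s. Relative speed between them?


Given: v_A = 17 m/s east, v_B = 14 m/s east
Both move in the same direction; relative speed = |v_A - v_B|
|17 - 14| = |3|
= 3 m/s

3 m/s


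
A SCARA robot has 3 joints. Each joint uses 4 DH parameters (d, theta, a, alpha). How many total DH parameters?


Given: 3 joints, 4 DH parameters per joint (d, theta, a, alpha)
Total DH parameters = number_of_joints * 4
Total = 3 * 4
Total = 12

12


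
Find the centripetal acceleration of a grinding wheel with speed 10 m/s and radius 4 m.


Given: v = 10 m/s, r = 4 m
Using a_c = v^2 / r
a_c = 10^2 / 4
a_c = 100 / 4
a_c = 25 m/s^2

25 m/s^2


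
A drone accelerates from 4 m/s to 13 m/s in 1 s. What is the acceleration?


Given: initial velocity v0 = 4 m/s, final velocity v = 13 m/s, time t = 1 s
Using a = (v - v0) / t
a = (13 - 4) / 1
a = 9 / 1
a = 9 m/s^2

9 m/s^2


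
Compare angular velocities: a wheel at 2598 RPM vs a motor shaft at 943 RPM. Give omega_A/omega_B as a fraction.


Given: RPM_A = 2598, RPM_B = 943
omega = 2*pi*RPM/60, so omega_A/omega_B = RPM_A / RPM_B
omega_A/omega_B = 2598 / 943
omega_A/omega_B = 2598/943

2598/943


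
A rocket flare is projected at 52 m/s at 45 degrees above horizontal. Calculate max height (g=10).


Given: v0 = 52 m/s, theta = 45 deg, g = 10 m/s^2
sin^2(45) = 1/2
Using H = v0^2 * sin^2(theta) / (2*g)
H = 52^2 * 1/2 / (2*10)
H = 2704 * 1/2 / 20
H = 1352 / 20
H = 338/5 m

338/5 m


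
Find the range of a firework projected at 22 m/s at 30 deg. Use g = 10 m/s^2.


Given: v0 = 22 m/s, theta = 30 deg, g = 10 m/s^2
sin(2*30) = sin(60) = sqrt(3)/2
Using R = v0^2 * sin(2*theta) / g
R = 22^2 * (sqrt(3)/2) / 10
R = 484 * sqrt(3) / 20
R = 121/5*sqrt(3) m

121/5*sqrt(3) m


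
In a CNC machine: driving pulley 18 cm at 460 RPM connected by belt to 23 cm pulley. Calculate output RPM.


Given: D1 = 18 cm, w1 = 460 RPM, D2 = 23 cm
Using D1*w1 = D2*w2
w2 = D1*w1 / D2
w2 = 18*460 / 23
w2 = 8280 / 23
w2 = 360 RPM

360 RPM


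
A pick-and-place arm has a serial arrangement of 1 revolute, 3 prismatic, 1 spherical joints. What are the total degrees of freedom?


Given: serial robot with 1 revolute, 3 prismatic, 1 spherical joints
DOF contribution per joint type: revolute=1, prismatic=1, spherical=3, fixed=0
DOF = 1*1 + 3*1 + 1*3
DOF = 7

7


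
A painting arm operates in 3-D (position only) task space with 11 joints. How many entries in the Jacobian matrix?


Given: task space dimension = 3, joints = 11
Jacobian is a 3 x 11 matrix
Total entries = rows * columns
Total = 3 * 11
Total = 33

33


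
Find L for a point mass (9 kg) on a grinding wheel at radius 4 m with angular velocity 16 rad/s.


Given: m = 9 kg, r = 4 m, omega = 16 rad/s
For a point mass: I = m*r^2
I = 9*4^2 = 9*16 = 144
L = I*omega = 144*16
L = 2304 kg*m^2/s

2304 kg*m^2/s


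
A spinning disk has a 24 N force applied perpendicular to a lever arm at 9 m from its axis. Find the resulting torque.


Given: F = 24 N, r = 9 m, angle = 90 deg (perpendicular)
Using tau = F * r * sin(90)
sin(90) = 1
tau = 24 * 9 * 1
tau = 216 Nm

216 Nm


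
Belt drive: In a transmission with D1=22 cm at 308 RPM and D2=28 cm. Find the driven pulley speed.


Given: D1 = 22 cm, w1 = 308 RPM, D2 = 28 cm
Using D1*w1 = D2*w2
w2 = D1*w1 / D2
w2 = 22*308 / 28
w2 = 6776 / 28
w2 = 242 RPM

242 RPM


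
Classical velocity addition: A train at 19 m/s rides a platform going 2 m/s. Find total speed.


Given: object velocity = 19 m/s, platform velocity = 2 m/s (same direction)
Using classical velocity addition: v_total = v_object + v_platform
v_total = 19 + 2
v_total = 21 m/s

21 m/s


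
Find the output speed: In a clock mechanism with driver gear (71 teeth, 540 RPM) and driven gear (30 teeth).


Given: N1 = 71 teeth, w1 = 540 RPM, N2 = 30 teeth
Using N1*w1 = N2*w2
w2 = N1*w1 / N2
w2 = 71*540 / 30
w2 = 38340 / 30
w2 = 1278 RPM

1278 RPM


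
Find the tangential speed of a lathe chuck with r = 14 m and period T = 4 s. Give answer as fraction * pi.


Given: radius r = 14 m, period T = 4 s
Using v = 2*pi*r / T
v = 2*pi*14 / 4
v = 28*pi / 4
v = 7*pi m/s

7*pi m/s


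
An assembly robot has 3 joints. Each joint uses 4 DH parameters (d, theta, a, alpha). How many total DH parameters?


Given: 3 joints, 4 DH parameters per joint (d, theta, a, alpha)
Total DH parameters = number_of_joints * 4
Total = 3 * 4
Total = 12

12


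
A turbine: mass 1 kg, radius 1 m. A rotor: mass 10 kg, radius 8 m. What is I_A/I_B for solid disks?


Given: M1=1 kg, R1=1 m, M2=10 kg, R2=8 m
For a disk: I = (1/2)*M*R^2, so I_A/I_B = (M1*R1^2)/(M2*R2^2)
M1*R1^2 = 1*1 = 1
M2*R2^2 = 10*64 = 640
I_A/I_B = 1/640 = 1/640

1/640


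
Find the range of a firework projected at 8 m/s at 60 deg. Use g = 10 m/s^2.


Given: v0 = 8 m/s, theta = 60 deg, g = 10 m/s^2
sin(2*60) = sin(120) = sqrt(3)/2
Using R = v0^2 * sin(2*theta) / g
R = 8^2 * (sqrt(3)/2) / 10
R = 64 * sqrt(3) / 20
R = 16/5*sqrt(3) m

16/5*sqrt(3) m


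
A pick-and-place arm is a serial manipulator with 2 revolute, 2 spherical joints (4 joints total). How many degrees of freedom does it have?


Given: serial robot with 2 revolute, 2 spherical joints
DOF contribution per joint type: revolute=1, prismatic=1, spherical=3, fixed=0
DOF = 2*1 + 2*3
DOF = 8

8


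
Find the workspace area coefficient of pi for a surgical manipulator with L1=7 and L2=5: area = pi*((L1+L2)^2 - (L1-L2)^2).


Given: L1 = 7, L2 = 5
(L1+L2)^2 = (12)^2 = 144
(L1-L2)^2 = (2)^2 = 4
Difference = 144 - 4 = 140
This equals 4*L1*L2 = 4*7*5 = 140
Workspace area = 140*pi

140


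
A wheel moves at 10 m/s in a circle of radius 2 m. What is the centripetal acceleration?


Given: v = 10 m/s, r = 2 m
Using a_c = v^2 / r
a_c = 10^2 / 2
a_c = 100 / 2
a_c = 50 m/s^2

50 m/s^2


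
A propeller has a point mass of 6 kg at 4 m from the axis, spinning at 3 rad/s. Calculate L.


Given: m = 6 kg, r = 4 m, omega = 3 rad/s
For a point mass: I = m*r^2
I = 6*4^2 = 6*16 = 96
L = I*omega = 96*3
L = 288 kg*m^2/s

288 kg*m^2/s


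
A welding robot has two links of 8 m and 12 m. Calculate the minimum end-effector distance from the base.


Given: L1 = 8 m, L2 = 12 m
For a 2-link planar arm, min reach = |L1 - L2| (second link folded back)
Min reach = |8 - 12|
Min reach = 4 m

4 m


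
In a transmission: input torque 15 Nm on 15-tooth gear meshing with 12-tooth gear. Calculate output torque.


Given: N1 = 15, N2 = 12, T1 = 15 Nm
Using T2/T1 = N2/N1
T2 = T1 * N2 / N1
T2 = 15 * 12 / 15
T2 = 180 / 15
T2 = 12 Nm

12 Nm


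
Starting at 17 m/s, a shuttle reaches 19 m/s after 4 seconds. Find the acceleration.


Given: initial velocity v0 = 17 m/s, final velocity v = 19 m/s, time t = 4 s
Using a = (v - v0) / t
a = (19 - 17) / 4
a = 2 / 4
a = 1/2 m/s^2

1/2 m/s^2


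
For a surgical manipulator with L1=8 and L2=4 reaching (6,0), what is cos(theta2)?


Given: L1 = 8, L2 = 4, target (x, y) = (6, 0)
Using cos(theta2) = (x^2 + y^2 - L1^2 - L2^2) / (2*L1*L2)
x^2 + y^2 = 6^2 + 0 = 36
L1^2 + L2^2 = 64 + 16 = 80
Numerator = 36 - 80 = -44
Denominator = 2*8*4 = 64
cos(theta2) = -44/64 = -11/16

-11/16


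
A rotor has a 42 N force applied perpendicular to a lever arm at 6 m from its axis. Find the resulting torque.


Given: F = 42 N, r = 6 m, angle = 90 deg (perpendicular)
Using tau = F * r * sin(90)
sin(90) = 1
tau = 42 * 6 * 1
tau = 252 Nm

252 Nm


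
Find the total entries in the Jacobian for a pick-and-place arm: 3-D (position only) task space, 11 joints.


Given: task space dimension = 3, joints = 11
Jacobian is a 3 x 11 matrix
Total entries = rows * columns
Total = 3 * 11
Total = 33

33


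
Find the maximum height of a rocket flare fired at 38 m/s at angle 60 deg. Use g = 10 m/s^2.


Given: v0 = 38 m/s, theta = 60 deg, g = 10 m/s^2
sin^2(60) = 3/4
Using H = v0^2 * sin^2(theta) / (2*g)
H = 38^2 * 3/4 / (2*10)
H = 1444 * 3/4 / 20
H = 1083 / 20
H = 1083/20 m

1083/20 m


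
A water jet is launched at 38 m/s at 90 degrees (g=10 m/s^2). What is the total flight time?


Given: v0 = 38 m/s, theta = 90 deg, g = 10 m/s^2
sin(90) = 1
Using T = 2*v0*sin(theta) / g
T = 2*38*1 / 10
T = 76 / 10
T = 38/5 s

38/5 s


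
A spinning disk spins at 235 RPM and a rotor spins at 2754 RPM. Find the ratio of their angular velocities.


Given: RPM_A = 235, RPM_B = 2754
omega = 2*pi*RPM/60, so omega_A/omega_B = RPM_A / RPM_B
omega_A/omega_B = 235 / 2754
omega_A/omega_B = 235/2754

235/2754


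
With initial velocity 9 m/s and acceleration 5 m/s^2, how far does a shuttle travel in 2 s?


Given: v0 = 9 m/s, a = 5 m/s^2, t = 2 s
Using s = v0*t + (1/2)*a*t^2
s = 9*2 + (1/2)*5*2^2
s = 18 + (1/2)*20
s = 18 + 10
s = 28

28 m


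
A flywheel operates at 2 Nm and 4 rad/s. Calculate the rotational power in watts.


Given: tau = 2 Nm, omega = 4 rad/s
Using P = tau * omega
P = 2 * 4
P = 8 W

8 W


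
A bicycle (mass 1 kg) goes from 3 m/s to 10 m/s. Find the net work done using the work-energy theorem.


Given: m = 1 kg, v0 = 3 m/s, v = 10 m/s
Using W = (1/2)*m*(v^2 - v0^2)
v^2 = 10^2 = 100
v0^2 = 3^2 = 9
v^2 - v0^2 = 100 - 9 = 91
W = (1/2)*1*91 = 91/2 J

91/2 J


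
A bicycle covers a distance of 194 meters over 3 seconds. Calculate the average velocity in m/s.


Given: distance d = 194 m, time t = 3 s
Using v = d / t
v = 194 / 3
v = 194/3 m/s

194/3 m/s


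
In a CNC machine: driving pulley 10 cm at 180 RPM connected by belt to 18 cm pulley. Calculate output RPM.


Given: D1 = 10 cm, w1 = 180 RPM, D2 = 18 cm
Using D1*w1 = D2*w2
w2 = D1*w1 / D2
w2 = 10*180 / 18
w2 = 1800 / 18
w2 = 100 RPM

100 RPM


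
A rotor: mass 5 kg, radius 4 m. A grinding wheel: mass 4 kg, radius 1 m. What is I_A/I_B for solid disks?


Given: M1=5 kg, R1=4 m, M2=4 kg, R2=1 m
For a disk: I = (1/2)*M*R^2, so I_A/I_B = (M1*R1^2)/(M2*R2^2)
M1*R1^2 = 5*16 = 80
M2*R2^2 = 4*1 = 4
I_A/I_B = 80/4 = 20

20


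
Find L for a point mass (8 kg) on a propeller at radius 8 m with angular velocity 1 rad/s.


Given: m = 8 kg, r = 8 m, omega = 1 rad/s
For a point mass: I = m*r^2
I = 8*8^2 = 8*64 = 512
L = I*omega = 512*1
L = 512 kg*m^2/s

512 kg*m^2/s


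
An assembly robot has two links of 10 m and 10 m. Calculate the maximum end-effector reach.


Given: L1 = 10 m, L2 = 10 m
For a 2-link planar arm, max reach = L1 + L2 (fully extended)
Max reach = 10 + 10
Max reach = 20 m

20 m


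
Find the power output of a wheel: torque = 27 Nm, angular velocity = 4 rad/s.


Given: tau = 27 Nm, omega = 4 rad/s
Using P = tau * omega
P = 27 * 4
P = 108 W

108 W


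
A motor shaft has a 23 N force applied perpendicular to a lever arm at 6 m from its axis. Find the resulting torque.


Given: F = 23 N, r = 6 m, angle = 90 deg (perpendicular)
Using tau = F * r * sin(90)
sin(90) = 1
tau = 23 * 6 * 1
tau = 138 Nm

138 Nm


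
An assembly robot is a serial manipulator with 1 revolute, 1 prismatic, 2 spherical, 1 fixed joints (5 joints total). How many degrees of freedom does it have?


Given: serial robot with 1 revolute, 1 prismatic, 2 spherical, 1 fixed joints
DOF contribution per joint type: revolute=1, prismatic=1, spherical=3, fixed=0
DOF = 1*1 + 1*1 + 2*3 + 1*0
DOF = 8

8


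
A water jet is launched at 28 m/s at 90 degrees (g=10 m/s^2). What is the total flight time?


Given: v0 = 28 m/s, theta = 90 deg, g = 10 m/s^2
sin(90) = 1
Using T = 2*v0*sin(theta) / g
T = 2*28*1 / 10
T = 56 / 10
T = 28/5 s

28/5 s


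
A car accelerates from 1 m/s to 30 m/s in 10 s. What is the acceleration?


Given: initial velocity v0 = 1 m/s, final velocity v = 30 m/s, time t = 10 s
Using a = (v - v0) / t
a = (30 - 1) / 10
a = 29 / 10
a = 29/10 m/s^2

29/10 m/s^2


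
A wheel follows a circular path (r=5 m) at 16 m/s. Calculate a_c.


Given: v = 16 m/s, r = 5 m
Using a_c = v^2 / r
a_c = 16^2 / 5
a_c = 256 / 5
a_c = 256/5 m/s^2

256/5 m/s^2


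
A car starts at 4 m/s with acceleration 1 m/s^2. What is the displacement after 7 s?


Given: v0 = 4 m/s, a = 1 m/s^2, t = 7 s
Using s = v0*t + (1/2)*a*t^2
s = 4*7 + (1/2)*1*7^2
s = 28 + (1/2)*49
s = 28 + 49/2
s = 105/2

105/2 m


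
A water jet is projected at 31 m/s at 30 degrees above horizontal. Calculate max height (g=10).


Given: v0 = 31 m/s, theta = 30 deg, g = 10 m/s^2
sin^2(30) = 1/4
Using H = v0^2 * sin^2(theta) / (2*g)
H = 31^2 * 1/4 / (2*10)
H = 961 * 1/4 / 20
H = 961/4 / 20
H = 961/80 m

961/80 m


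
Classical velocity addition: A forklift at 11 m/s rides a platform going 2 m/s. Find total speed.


Given: object velocity = 11 m/s, platform velocity = 2 m/s (same direction)
Using classical velocity addition: v_total = v_object + v_platform
v_total = 11 + 2
v_total = 13 m/s

13 m/s


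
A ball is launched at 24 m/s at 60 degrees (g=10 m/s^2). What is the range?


Given: v0 = 24 m/s, theta = 60 deg, g = 10 m/s^2
sin(2*60) = sin(120) = sqrt(3)/2
Using R = v0^2 * sin(2*theta) / g
R = 24^2 * (sqrt(3)/2) / 10
R = 576 * sqrt(3) / 20
R = 144/5*sqrt(3) m

144/5*sqrt(3) m


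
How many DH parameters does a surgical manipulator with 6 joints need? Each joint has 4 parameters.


Given: 6 joints, 4 DH parameters per joint (d, theta, a, alpha)
Total DH parameters = number_of_joints * 4
Total = 6 * 4
Total = 24

24


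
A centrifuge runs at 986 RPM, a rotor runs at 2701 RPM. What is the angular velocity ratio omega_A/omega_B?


Given: RPM_A = 986, RPM_B = 2701
omega = 2*pi*RPM/60, so omega_A/omega_B = RPM_A / RPM_B
omega_A/omega_B = 986 / 2701
omega_A/omega_B = 986/2701

986/2701


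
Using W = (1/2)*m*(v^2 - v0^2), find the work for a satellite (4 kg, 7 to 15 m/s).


Given: m = 4 kg, v0 = 7 m/s, v = 15 m/s
Using W = (1/2)*m*(v^2 - v0^2)
v^2 = 15^2 = 225
v0^2 = 7^2 = 49
v^2 - v0^2 = 225 - 49 = 176
W = (1/2)*4*176 = 352 J

352 J


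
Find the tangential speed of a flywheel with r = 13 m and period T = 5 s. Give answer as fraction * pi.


Given: radius r = 13 m, period T = 5 s
Using v = 2*pi*r / T
v = 2*pi*13 / 5
v = 26*pi / 5
v = 26/5*pi m/s

26/5*pi m/s


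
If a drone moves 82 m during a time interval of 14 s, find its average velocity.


Given: distance d = 82 m, time t = 14 s
Using v = d / t
v = 82 / 14
v = 41/7 m/s

41/7 m/s


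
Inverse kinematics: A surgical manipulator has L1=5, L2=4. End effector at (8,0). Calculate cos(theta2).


Given: L1 = 5, L2 = 4, target (x, y) = (8, 0)
Using cos(theta2) = (x^2 + y^2 - L1^2 - L2^2) / (2*L1*L2)
x^2 + y^2 = 8^2 + 0 = 64
L1^2 + L2^2 = 25 + 16 = 41
Numerator = 64 - 41 = 23
Denominator = 2*5*4 = 40
cos(theta2) = 23/40 = 23/40

23/40


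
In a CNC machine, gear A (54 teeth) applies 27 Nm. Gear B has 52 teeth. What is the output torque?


Given: N1 = 54, N2 = 52, T1 = 27 Nm
Using T2/T1 = N2/N1
T2 = T1 * N2 / N1
T2 = 27 * 52 / 54
T2 = 1404 / 54
T2 = 26 Nm

26 Nm


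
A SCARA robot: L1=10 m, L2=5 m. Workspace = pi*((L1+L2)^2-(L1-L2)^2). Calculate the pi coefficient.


Given: L1 = 10, L2 = 5
(L1+L2)^2 = (15)^2 = 225
(L1-L2)^2 = (5)^2 = 25
Difference = 225 - 25 = 200
This equals 4*L1*L2 = 4*10*5 = 200
Workspace area = 200*pi

200


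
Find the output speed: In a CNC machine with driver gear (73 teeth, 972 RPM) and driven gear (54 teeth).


Given: N1 = 73 teeth, w1 = 972 RPM, N2 = 54 teeth
Using N1*w1 = N2*w2
w2 = N1*w1 / N2
w2 = 73*972 / 54
w2 = 70956 / 54
w2 = 1314 RPM

1314 RPM


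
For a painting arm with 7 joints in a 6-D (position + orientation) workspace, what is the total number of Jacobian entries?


Given: task space dimension = 6, joints = 7
Jacobian is a 6 x 7 matrix
Total entries = rows * columns
Total = 6 * 7
Total = 42

42


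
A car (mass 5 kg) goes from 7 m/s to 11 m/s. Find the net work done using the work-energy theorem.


Given: m = 5 kg, v0 = 7 m/s, v = 11 m/s
Using W = (1/2)*m*(v^2 - v0^2)
v^2 = 11^2 = 121
v0^2 = 7^2 = 49
v^2 - v0^2 = 121 - 49 = 72
W = (1/2)*5*72 = 180 J

180 J


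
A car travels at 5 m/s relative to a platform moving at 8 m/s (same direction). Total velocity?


Given: object velocity = 5 m/s, platform velocity = 8 m/s (same direction)
Using classical velocity addition: v_total = v_object + v_platform
v_total = 5 + 8
v_total = 13 m/s

13 m/s


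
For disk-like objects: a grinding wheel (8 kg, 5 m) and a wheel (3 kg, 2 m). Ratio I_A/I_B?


Given: M1=8 kg, R1=5 m, M2=3 kg, R2=2 m
For a disk: I = (1/2)*M*R^2, so I_A/I_B = (M1*R1^2)/(M2*R2^2)
M1*R1^2 = 8*25 = 200
M2*R2^2 = 3*4 = 12
I_A/I_B = 200/12 = 50/3

50/3


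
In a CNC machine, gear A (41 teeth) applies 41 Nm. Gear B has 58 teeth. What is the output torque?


Given: N1 = 41, N2 = 58, T1 = 41 Nm
Using T2/T1 = N2/N1
T2 = T1 * N2 / N1
T2 = 41 * 58 / 41
T2 = 2378 / 41
T2 = 58 Nm

58 Nm


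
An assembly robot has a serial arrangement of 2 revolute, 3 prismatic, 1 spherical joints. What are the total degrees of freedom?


Given: serial robot with 2 revolute, 3 prismatic, 1 spherical joints
DOF contribution per joint type: revolute=1, prismatic=1, spherical=3, fixed=0
DOF = 2*1 + 3*1 + 1*3
DOF = 8

8


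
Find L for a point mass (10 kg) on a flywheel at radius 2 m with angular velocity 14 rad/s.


Given: m = 10 kg, r = 2 m, omega = 14 rad/s
For a point mass: I = m*r^2
I = 10*2^2 = 10*4 = 40
L = I*omega = 40*14
L = 560 kg*m^2/s

560 kg*m^2/s


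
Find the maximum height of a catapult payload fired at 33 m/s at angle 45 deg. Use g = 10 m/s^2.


Given: v0 = 33 m/s, theta = 45 deg, g = 10 m/s^2
sin^2(45) = 1/2
Using H = v0^2 * sin^2(theta) / (2*g)
H = 33^2 * 1/2 / (2*10)
H = 1089 * 1/2 / 20
H = 1089/2 / 20
H = 1089/40 m

1089/40 m


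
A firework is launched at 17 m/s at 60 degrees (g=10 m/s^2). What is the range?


Given: v0 = 17 m/s, theta = 60 deg, g = 10 m/s^2
sin(2*60) = sin(120) = sqrt(3)/2
Using R = v0^2 * sin(2*theta) / g
R = 17^2 * (sqrt(3)/2) / 10
R = 289 * sqrt(3) / 20
R = 289/20*sqrt(3) m

289/20*sqrt(3) m


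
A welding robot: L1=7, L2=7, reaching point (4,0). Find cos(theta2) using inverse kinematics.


Given: L1 = 7, L2 = 7, target (x, y) = (4, 0)
Using cos(theta2) = (x^2 + y^2 - L1^2 - L2^2) / (2*L1*L2)
x^2 + y^2 = 4^2 + 0 = 16
L1^2 + L2^2 = 49 + 49 = 98
Numerator = 16 - 98 = -82
Denominator = 2*7*7 = 98
cos(theta2) = -82/98 = -41/49

-41/49


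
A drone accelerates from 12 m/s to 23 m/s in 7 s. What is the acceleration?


Given: initial velocity v0 = 12 m/s, final velocity v = 23 m/s, time t = 7 s
Using a = (v - v0) / t
a = (23 - 12) / 7
a = 11 / 7
a = 11/7 m/s^2

11/7 m/s^2
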